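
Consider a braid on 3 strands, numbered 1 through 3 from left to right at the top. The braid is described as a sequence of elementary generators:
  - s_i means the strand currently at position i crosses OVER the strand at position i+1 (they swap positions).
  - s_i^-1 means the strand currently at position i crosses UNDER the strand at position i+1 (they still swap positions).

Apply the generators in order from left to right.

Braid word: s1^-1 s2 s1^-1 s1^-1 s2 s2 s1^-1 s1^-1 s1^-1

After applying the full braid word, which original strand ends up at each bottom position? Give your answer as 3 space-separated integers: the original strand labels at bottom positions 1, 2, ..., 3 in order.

Answer: 3 2 1

Derivation:
Gen 1 (s1^-1): strand 1 crosses under strand 2. Perm now: [2 1 3]
Gen 2 (s2): strand 1 crosses over strand 3. Perm now: [2 3 1]
Gen 3 (s1^-1): strand 2 crosses under strand 3. Perm now: [3 2 1]
Gen 4 (s1^-1): strand 3 crosses under strand 2. Perm now: [2 3 1]
Gen 5 (s2): strand 3 crosses over strand 1. Perm now: [2 1 3]
Gen 6 (s2): strand 1 crosses over strand 3. Perm now: [2 3 1]
Gen 7 (s1^-1): strand 2 crosses under strand 3. Perm now: [3 2 1]
Gen 8 (s1^-1): strand 3 crosses under strand 2. Perm now: [2 3 1]
Gen 9 (s1^-1): strand 2 crosses under strand 3. Perm now: [3 2 1]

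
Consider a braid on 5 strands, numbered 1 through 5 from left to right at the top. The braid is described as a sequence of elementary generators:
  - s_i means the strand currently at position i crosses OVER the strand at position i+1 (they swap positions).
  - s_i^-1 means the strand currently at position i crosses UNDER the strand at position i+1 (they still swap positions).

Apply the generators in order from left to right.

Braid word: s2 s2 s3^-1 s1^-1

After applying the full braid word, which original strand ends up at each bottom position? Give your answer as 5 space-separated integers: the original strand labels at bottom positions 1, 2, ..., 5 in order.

Answer: 2 1 4 3 5

Derivation:
Gen 1 (s2): strand 2 crosses over strand 3. Perm now: [1 3 2 4 5]
Gen 2 (s2): strand 3 crosses over strand 2. Perm now: [1 2 3 4 5]
Gen 3 (s3^-1): strand 3 crosses under strand 4. Perm now: [1 2 4 3 5]
Gen 4 (s1^-1): strand 1 crosses under strand 2. Perm now: [2 1 4 3 5]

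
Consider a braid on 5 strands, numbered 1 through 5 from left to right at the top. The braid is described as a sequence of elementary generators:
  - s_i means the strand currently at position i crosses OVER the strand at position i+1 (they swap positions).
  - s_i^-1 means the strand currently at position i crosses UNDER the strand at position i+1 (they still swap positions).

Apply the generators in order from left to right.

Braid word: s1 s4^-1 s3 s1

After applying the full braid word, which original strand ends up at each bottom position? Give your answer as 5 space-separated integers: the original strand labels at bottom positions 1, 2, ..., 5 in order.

Gen 1 (s1): strand 1 crosses over strand 2. Perm now: [2 1 3 4 5]
Gen 2 (s4^-1): strand 4 crosses under strand 5. Perm now: [2 1 3 5 4]
Gen 3 (s3): strand 3 crosses over strand 5. Perm now: [2 1 5 3 4]
Gen 4 (s1): strand 2 crosses over strand 1. Perm now: [1 2 5 3 4]

Answer: 1 2 5 3 4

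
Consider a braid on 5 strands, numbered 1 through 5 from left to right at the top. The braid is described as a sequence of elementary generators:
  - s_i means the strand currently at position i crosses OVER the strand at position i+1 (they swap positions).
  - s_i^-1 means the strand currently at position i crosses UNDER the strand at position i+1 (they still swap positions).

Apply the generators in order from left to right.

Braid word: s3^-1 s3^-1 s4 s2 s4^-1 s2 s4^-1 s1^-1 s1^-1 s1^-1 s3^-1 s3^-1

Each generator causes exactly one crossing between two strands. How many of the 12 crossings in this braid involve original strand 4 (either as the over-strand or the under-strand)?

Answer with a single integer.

Gen 1: crossing 3x4. Involves strand 4? yes. Count so far: 1
Gen 2: crossing 4x3. Involves strand 4? yes. Count so far: 2
Gen 3: crossing 4x5. Involves strand 4? yes. Count so far: 3
Gen 4: crossing 2x3. Involves strand 4? no. Count so far: 3
Gen 5: crossing 5x4. Involves strand 4? yes. Count so far: 4
Gen 6: crossing 3x2. Involves strand 4? no. Count so far: 4
Gen 7: crossing 4x5. Involves strand 4? yes. Count so far: 5
Gen 8: crossing 1x2. Involves strand 4? no. Count so far: 5
Gen 9: crossing 2x1. Involves strand 4? no. Count so far: 5
Gen 10: crossing 1x2. Involves strand 4? no. Count so far: 5
Gen 11: crossing 3x5. Involves strand 4? no. Count so far: 5
Gen 12: crossing 5x3. Involves strand 4? no. Count so far: 5

Answer: 5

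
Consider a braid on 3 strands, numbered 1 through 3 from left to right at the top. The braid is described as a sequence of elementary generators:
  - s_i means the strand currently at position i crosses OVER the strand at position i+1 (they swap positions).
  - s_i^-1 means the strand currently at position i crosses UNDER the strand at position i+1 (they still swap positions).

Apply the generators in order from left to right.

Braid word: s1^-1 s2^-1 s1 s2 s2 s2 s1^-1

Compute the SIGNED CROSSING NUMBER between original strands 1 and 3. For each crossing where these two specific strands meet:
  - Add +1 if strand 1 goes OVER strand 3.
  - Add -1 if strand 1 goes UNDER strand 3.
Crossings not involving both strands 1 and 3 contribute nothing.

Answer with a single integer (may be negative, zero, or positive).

Answer: 0

Derivation:
Gen 1: crossing 1x2. Both 1&3? no. Sum: 0
Gen 2: 1 under 3. Both 1&3? yes. Contrib: -1. Sum: -1
Gen 3: crossing 2x3. Both 1&3? no. Sum: -1
Gen 4: crossing 2x1. Both 1&3? no. Sum: -1
Gen 5: crossing 1x2. Both 1&3? no. Sum: -1
Gen 6: crossing 2x1. Both 1&3? no. Sum: -1
Gen 7: 3 under 1. Both 1&3? yes. Contrib: +1. Sum: 0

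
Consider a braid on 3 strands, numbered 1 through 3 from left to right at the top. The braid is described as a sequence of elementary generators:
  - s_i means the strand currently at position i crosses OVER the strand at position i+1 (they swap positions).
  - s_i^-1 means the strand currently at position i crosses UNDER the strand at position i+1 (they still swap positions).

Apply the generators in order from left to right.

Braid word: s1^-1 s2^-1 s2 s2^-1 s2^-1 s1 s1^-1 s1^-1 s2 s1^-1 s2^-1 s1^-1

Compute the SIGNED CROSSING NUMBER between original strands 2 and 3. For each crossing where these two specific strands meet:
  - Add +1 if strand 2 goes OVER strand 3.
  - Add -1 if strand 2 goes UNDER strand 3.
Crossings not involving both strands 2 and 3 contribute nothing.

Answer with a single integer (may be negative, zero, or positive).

Gen 1: crossing 1x2. Both 2&3? no. Sum: 0
Gen 2: crossing 1x3. Both 2&3? no. Sum: 0
Gen 3: crossing 3x1. Both 2&3? no. Sum: 0
Gen 4: crossing 1x3. Both 2&3? no. Sum: 0
Gen 5: crossing 3x1. Both 2&3? no. Sum: 0
Gen 6: crossing 2x1. Both 2&3? no. Sum: 0
Gen 7: crossing 1x2. Both 2&3? no. Sum: 0
Gen 8: crossing 2x1. Both 2&3? no. Sum: 0
Gen 9: 2 over 3. Both 2&3? yes. Contrib: +1. Sum: 1
Gen 10: crossing 1x3. Both 2&3? no. Sum: 1
Gen 11: crossing 1x2. Both 2&3? no. Sum: 1
Gen 12: 3 under 2. Both 2&3? yes. Contrib: +1. Sum: 2

Answer: 2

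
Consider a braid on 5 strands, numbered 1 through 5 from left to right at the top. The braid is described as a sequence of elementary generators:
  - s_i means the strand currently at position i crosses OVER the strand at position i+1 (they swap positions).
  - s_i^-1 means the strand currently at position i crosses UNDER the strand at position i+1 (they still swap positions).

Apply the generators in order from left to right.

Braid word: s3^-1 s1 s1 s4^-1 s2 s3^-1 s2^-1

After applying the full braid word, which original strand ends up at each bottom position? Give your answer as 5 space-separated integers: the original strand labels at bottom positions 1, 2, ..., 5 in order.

Gen 1 (s3^-1): strand 3 crosses under strand 4. Perm now: [1 2 4 3 5]
Gen 2 (s1): strand 1 crosses over strand 2. Perm now: [2 1 4 3 5]
Gen 3 (s1): strand 2 crosses over strand 1. Perm now: [1 2 4 3 5]
Gen 4 (s4^-1): strand 3 crosses under strand 5. Perm now: [1 2 4 5 3]
Gen 5 (s2): strand 2 crosses over strand 4. Perm now: [1 4 2 5 3]
Gen 6 (s3^-1): strand 2 crosses under strand 5. Perm now: [1 4 5 2 3]
Gen 7 (s2^-1): strand 4 crosses under strand 5. Perm now: [1 5 4 2 3]

Answer: 1 5 4 2 3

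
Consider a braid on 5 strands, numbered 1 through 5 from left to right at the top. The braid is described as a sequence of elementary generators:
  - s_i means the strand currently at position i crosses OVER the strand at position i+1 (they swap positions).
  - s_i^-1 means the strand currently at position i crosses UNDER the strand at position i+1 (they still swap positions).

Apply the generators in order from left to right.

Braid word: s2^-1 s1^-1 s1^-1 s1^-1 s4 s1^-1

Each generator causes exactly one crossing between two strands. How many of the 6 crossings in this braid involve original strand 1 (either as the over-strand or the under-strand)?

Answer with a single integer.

Gen 1: crossing 2x3. Involves strand 1? no. Count so far: 0
Gen 2: crossing 1x3. Involves strand 1? yes. Count so far: 1
Gen 3: crossing 3x1. Involves strand 1? yes. Count so far: 2
Gen 4: crossing 1x3. Involves strand 1? yes. Count so far: 3
Gen 5: crossing 4x5. Involves strand 1? no. Count so far: 3
Gen 6: crossing 3x1. Involves strand 1? yes. Count so far: 4

Answer: 4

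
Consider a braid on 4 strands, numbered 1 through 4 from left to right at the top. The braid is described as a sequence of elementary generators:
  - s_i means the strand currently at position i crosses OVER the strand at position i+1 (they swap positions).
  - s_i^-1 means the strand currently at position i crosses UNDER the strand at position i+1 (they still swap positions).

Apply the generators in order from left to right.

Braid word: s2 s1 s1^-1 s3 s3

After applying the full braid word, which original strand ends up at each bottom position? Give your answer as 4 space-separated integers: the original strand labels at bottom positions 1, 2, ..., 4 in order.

Answer: 1 3 2 4

Derivation:
Gen 1 (s2): strand 2 crosses over strand 3. Perm now: [1 3 2 4]
Gen 2 (s1): strand 1 crosses over strand 3. Perm now: [3 1 2 4]
Gen 3 (s1^-1): strand 3 crosses under strand 1. Perm now: [1 3 2 4]
Gen 4 (s3): strand 2 crosses over strand 4. Perm now: [1 3 4 2]
Gen 5 (s3): strand 4 crosses over strand 2. Perm now: [1 3 2 4]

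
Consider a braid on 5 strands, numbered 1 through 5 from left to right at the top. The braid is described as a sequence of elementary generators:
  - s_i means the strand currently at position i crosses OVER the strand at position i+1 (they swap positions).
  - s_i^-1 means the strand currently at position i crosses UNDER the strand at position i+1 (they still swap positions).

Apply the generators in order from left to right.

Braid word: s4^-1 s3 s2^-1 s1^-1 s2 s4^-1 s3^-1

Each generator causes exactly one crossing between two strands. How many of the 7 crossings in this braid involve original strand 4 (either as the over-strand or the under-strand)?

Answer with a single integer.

Gen 1: crossing 4x5. Involves strand 4? yes. Count so far: 1
Gen 2: crossing 3x5. Involves strand 4? no. Count so far: 1
Gen 3: crossing 2x5. Involves strand 4? no. Count so far: 1
Gen 4: crossing 1x5. Involves strand 4? no. Count so far: 1
Gen 5: crossing 1x2. Involves strand 4? no. Count so far: 1
Gen 6: crossing 3x4. Involves strand 4? yes. Count so far: 2
Gen 7: crossing 1x4. Involves strand 4? yes. Count so far: 3

Answer: 3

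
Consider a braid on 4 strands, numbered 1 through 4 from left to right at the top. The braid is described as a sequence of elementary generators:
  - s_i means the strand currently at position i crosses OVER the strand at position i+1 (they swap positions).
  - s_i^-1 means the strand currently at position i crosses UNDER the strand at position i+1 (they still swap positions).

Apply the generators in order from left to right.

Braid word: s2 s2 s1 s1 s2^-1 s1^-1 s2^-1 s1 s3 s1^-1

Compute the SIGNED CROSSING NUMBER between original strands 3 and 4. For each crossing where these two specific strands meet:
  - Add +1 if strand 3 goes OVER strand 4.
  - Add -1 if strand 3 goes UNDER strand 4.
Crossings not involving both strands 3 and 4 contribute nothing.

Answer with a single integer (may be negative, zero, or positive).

Answer: 0

Derivation:
Gen 1: crossing 2x3. Both 3&4? no. Sum: 0
Gen 2: crossing 3x2. Both 3&4? no. Sum: 0
Gen 3: crossing 1x2. Both 3&4? no. Sum: 0
Gen 4: crossing 2x1. Both 3&4? no. Sum: 0
Gen 5: crossing 2x3. Both 3&4? no. Sum: 0
Gen 6: crossing 1x3. Both 3&4? no. Sum: 0
Gen 7: crossing 1x2. Both 3&4? no. Sum: 0
Gen 8: crossing 3x2. Both 3&4? no. Sum: 0
Gen 9: crossing 1x4. Both 3&4? no. Sum: 0
Gen 10: crossing 2x3. Both 3&4? no. Sum: 0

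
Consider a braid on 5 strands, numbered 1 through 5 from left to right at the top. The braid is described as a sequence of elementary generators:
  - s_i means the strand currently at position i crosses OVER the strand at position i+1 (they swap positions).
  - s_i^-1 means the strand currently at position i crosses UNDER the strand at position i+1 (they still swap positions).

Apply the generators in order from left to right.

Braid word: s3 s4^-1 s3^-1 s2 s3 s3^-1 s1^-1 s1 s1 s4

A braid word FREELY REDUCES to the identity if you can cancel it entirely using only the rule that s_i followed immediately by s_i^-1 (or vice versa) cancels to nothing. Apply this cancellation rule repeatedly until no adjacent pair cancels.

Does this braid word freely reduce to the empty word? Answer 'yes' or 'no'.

Gen 1 (s3): push. Stack: [s3]
Gen 2 (s4^-1): push. Stack: [s3 s4^-1]
Gen 3 (s3^-1): push. Stack: [s3 s4^-1 s3^-1]
Gen 4 (s2): push. Stack: [s3 s4^-1 s3^-1 s2]
Gen 5 (s3): push. Stack: [s3 s4^-1 s3^-1 s2 s3]
Gen 6 (s3^-1): cancels prior s3. Stack: [s3 s4^-1 s3^-1 s2]
Gen 7 (s1^-1): push. Stack: [s3 s4^-1 s3^-1 s2 s1^-1]
Gen 8 (s1): cancels prior s1^-1. Stack: [s3 s4^-1 s3^-1 s2]
Gen 9 (s1): push. Stack: [s3 s4^-1 s3^-1 s2 s1]
Gen 10 (s4): push. Stack: [s3 s4^-1 s3^-1 s2 s1 s4]
Reduced word: s3 s4^-1 s3^-1 s2 s1 s4

Answer: no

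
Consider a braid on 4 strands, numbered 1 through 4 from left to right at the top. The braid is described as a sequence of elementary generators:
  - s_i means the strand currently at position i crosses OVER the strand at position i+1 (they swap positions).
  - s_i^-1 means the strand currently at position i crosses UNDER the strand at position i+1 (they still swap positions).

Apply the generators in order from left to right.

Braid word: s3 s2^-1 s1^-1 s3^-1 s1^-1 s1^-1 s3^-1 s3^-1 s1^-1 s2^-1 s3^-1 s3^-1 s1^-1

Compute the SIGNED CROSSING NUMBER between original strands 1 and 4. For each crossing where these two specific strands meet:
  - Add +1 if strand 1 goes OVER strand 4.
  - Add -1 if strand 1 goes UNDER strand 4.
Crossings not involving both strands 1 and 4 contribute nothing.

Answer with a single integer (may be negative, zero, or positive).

Gen 1: crossing 3x4. Both 1&4? no. Sum: 0
Gen 2: crossing 2x4. Both 1&4? no. Sum: 0
Gen 3: 1 under 4. Both 1&4? yes. Contrib: -1. Sum: -1
Gen 4: crossing 2x3. Both 1&4? no. Sum: -1
Gen 5: 4 under 1. Both 1&4? yes. Contrib: +1. Sum: 0
Gen 6: 1 under 4. Both 1&4? yes. Contrib: -1. Sum: -1
Gen 7: crossing 3x2. Both 1&4? no. Sum: -1
Gen 8: crossing 2x3. Both 1&4? no. Sum: -1
Gen 9: 4 under 1. Both 1&4? yes. Contrib: +1. Sum: 0
Gen 10: crossing 4x3. Both 1&4? no. Sum: 0
Gen 11: crossing 4x2. Both 1&4? no. Sum: 0
Gen 12: crossing 2x4. Both 1&4? no. Sum: 0
Gen 13: crossing 1x3. Both 1&4? no. Sum: 0

Answer: 0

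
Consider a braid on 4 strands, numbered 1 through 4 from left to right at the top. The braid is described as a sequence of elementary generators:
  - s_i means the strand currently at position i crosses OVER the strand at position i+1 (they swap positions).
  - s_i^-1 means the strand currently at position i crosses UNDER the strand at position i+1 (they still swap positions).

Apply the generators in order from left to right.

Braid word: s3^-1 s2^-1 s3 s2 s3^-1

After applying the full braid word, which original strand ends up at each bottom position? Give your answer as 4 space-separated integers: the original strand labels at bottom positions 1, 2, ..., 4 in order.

Gen 1 (s3^-1): strand 3 crosses under strand 4. Perm now: [1 2 4 3]
Gen 2 (s2^-1): strand 2 crosses under strand 4. Perm now: [1 4 2 3]
Gen 3 (s3): strand 2 crosses over strand 3. Perm now: [1 4 3 2]
Gen 4 (s2): strand 4 crosses over strand 3. Perm now: [1 3 4 2]
Gen 5 (s3^-1): strand 4 crosses under strand 2. Perm now: [1 3 2 4]

Answer: 1 3 2 4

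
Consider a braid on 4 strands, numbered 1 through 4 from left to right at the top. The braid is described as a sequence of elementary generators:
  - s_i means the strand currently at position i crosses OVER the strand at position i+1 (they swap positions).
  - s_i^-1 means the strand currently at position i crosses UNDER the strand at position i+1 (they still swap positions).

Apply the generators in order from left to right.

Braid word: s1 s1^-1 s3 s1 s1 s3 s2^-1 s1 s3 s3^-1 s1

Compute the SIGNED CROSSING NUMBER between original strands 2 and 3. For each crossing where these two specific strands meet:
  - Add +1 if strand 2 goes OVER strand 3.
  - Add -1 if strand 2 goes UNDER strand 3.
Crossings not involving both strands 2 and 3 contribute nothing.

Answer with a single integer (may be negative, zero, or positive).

Gen 1: crossing 1x2. Both 2&3? no. Sum: 0
Gen 2: crossing 2x1. Both 2&3? no. Sum: 0
Gen 3: crossing 3x4. Both 2&3? no. Sum: 0
Gen 4: crossing 1x2. Both 2&3? no. Sum: 0
Gen 5: crossing 2x1. Both 2&3? no. Sum: 0
Gen 6: crossing 4x3. Both 2&3? no. Sum: 0
Gen 7: 2 under 3. Both 2&3? yes. Contrib: -1. Sum: -1
Gen 8: crossing 1x3. Both 2&3? no. Sum: -1
Gen 9: crossing 2x4. Both 2&3? no. Sum: -1
Gen 10: crossing 4x2. Both 2&3? no. Sum: -1
Gen 11: crossing 3x1. Both 2&3? no. Sum: -1

Answer: -1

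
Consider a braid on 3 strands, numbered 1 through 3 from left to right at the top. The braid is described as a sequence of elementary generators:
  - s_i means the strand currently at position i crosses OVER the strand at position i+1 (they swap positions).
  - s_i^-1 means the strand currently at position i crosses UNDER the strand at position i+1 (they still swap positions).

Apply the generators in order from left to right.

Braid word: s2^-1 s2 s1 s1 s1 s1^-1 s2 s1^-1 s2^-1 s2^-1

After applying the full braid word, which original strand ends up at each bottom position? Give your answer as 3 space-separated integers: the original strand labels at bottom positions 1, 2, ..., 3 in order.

Gen 1 (s2^-1): strand 2 crosses under strand 3. Perm now: [1 3 2]
Gen 2 (s2): strand 3 crosses over strand 2. Perm now: [1 2 3]
Gen 3 (s1): strand 1 crosses over strand 2. Perm now: [2 1 3]
Gen 4 (s1): strand 2 crosses over strand 1. Perm now: [1 2 3]
Gen 5 (s1): strand 1 crosses over strand 2. Perm now: [2 1 3]
Gen 6 (s1^-1): strand 2 crosses under strand 1. Perm now: [1 2 3]
Gen 7 (s2): strand 2 crosses over strand 3. Perm now: [1 3 2]
Gen 8 (s1^-1): strand 1 crosses under strand 3. Perm now: [3 1 2]
Gen 9 (s2^-1): strand 1 crosses under strand 2. Perm now: [3 2 1]
Gen 10 (s2^-1): strand 2 crosses under strand 1. Perm now: [3 1 2]

Answer: 3 1 2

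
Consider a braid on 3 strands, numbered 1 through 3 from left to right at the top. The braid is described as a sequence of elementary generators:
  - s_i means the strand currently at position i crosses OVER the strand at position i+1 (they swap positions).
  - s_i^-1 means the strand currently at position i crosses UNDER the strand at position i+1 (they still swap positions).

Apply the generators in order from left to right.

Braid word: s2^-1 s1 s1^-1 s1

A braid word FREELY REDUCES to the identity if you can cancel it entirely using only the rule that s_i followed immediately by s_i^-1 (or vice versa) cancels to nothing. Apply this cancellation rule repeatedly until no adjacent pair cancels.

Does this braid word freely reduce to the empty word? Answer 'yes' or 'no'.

Answer: no

Derivation:
Gen 1 (s2^-1): push. Stack: [s2^-1]
Gen 2 (s1): push. Stack: [s2^-1 s1]
Gen 3 (s1^-1): cancels prior s1. Stack: [s2^-1]
Gen 4 (s1): push. Stack: [s2^-1 s1]
Reduced word: s2^-1 s1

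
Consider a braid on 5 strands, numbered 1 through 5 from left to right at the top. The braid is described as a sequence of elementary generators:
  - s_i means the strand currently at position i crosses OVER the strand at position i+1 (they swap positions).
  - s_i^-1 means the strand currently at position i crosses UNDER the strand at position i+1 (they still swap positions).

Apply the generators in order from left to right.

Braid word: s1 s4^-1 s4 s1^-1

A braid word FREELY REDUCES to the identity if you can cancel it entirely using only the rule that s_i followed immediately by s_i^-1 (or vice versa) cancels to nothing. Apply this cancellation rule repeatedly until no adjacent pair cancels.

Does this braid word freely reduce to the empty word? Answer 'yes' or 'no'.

Gen 1 (s1): push. Stack: [s1]
Gen 2 (s4^-1): push. Stack: [s1 s4^-1]
Gen 3 (s4): cancels prior s4^-1. Stack: [s1]
Gen 4 (s1^-1): cancels prior s1. Stack: []
Reduced word: (empty)

Answer: yes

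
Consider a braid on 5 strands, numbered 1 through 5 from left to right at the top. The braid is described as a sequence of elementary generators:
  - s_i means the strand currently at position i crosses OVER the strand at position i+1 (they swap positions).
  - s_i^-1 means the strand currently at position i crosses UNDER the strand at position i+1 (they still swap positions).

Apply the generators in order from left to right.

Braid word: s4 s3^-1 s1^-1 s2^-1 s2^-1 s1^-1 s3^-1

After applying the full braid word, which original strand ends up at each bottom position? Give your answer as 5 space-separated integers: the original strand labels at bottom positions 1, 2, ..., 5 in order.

Gen 1 (s4): strand 4 crosses over strand 5. Perm now: [1 2 3 5 4]
Gen 2 (s3^-1): strand 3 crosses under strand 5. Perm now: [1 2 5 3 4]
Gen 3 (s1^-1): strand 1 crosses under strand 2. Perm now: [2 1 5 3 4]
Gen 4 (s2^-1): strand 1 crosses under strand 5. Perm now: [2 5 1 3 4]
Gen 5 (s2^-1): strand 5 crosses under strand 1. Perm now: [2 1 5 3 4]
Gen 6 (s1^-1): strand 2 crosses under strand 1. Perm now: [1 2 5 3 4]
Gen 7 (s3^-1): strand 5 crosses under strand 3. Perm now: [1 2 3 5 4]

Answer: 1 2 3 5 4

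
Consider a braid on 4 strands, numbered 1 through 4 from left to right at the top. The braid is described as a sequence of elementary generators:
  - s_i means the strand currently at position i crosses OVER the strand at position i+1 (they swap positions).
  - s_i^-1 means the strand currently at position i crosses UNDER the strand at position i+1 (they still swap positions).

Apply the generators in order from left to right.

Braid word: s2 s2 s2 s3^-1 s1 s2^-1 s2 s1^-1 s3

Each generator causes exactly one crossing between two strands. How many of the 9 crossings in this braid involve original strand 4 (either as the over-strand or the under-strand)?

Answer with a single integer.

Gen 1: crossing 2x3. Involves strand 4? no. Count so far: 0
Gen 2: crossing 3x2. Involves strand 4? no. Count so far: 0
Gen 3: crossing 2x3. Involves strand 4? no. Count so far: 0
Gen 4: crossing 2x4. Involves strand 4? yes. Count so far: 1
Gen 5: crossing 1x3. Involves strand 4? no. Count so far: 1
Gen 6: crossing 1x4. Involves strand 4? yes. Count so far: 2
Gen 7: crossing 4x1. Involves strand 4? yes. Count so far: 3
Gen 8: crossing 3x1. Involves strand 4? no. Count so far: 3
Gen 9: crossing 4x2. Involves strand 4? yes. Count so far: 4

Answer: 4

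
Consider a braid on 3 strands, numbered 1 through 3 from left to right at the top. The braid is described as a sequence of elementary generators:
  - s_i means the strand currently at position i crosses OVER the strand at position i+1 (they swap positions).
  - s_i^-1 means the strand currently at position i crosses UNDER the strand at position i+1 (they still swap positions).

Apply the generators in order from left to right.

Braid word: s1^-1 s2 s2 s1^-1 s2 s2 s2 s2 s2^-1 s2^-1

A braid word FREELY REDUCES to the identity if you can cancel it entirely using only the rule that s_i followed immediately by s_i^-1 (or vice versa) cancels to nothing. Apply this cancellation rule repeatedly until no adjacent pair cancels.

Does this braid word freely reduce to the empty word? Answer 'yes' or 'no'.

Answer: no

Derivation:
Gen 1 (s1^-1): push. Stack: [s1^-1]
Gen 2 (s2): push. Stack: [s1^-1 s2]
Gen 3 (s2): push. Stack: [s1^-1 s2 s2]
Gen 4 (s1^-1): push. Stack: [s1^-1 s2 s2 s1^-1]
Gen 5 (s2): push. Stack: [s1^-1 s2 s2 s1^-1 s2]
Gen 6 (s2): push. Stack: [s1^-1 s2 s2 s1^-1 s2 s2]
Gen 7 (s2): push. Stack: [s1^-1 s2 s2 s1^-1 s2 s2 s2]
Gen 8 (s2): push. Stack: [s1^-1 s2 s2 s1^-1 s2 s2 s2 s2]
Gen 9 (s2^-1): cancels prior s2. Stack: [s1^-1 s2 s2 s1^-1 s2 s2 s2]
Gen 10 (s2^-1): cancels prior s2. Stack: [s1^-1 s2 s2 s1^-1 s2 s2]
Reduced word: s1^-1 s2 s2 s1^-1 s2 s2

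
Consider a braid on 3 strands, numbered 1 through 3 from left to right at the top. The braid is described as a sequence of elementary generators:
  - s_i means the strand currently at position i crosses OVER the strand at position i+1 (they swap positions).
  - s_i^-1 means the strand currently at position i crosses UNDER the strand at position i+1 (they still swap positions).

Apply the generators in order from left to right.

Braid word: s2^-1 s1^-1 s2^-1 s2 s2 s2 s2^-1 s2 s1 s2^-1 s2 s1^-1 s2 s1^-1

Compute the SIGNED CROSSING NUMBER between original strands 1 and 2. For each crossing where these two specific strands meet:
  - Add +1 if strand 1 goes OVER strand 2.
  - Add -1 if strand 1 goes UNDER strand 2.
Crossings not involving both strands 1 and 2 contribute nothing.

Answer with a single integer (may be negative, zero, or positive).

Gen 1: crossing 2x3. Both 1&2? no. Sum: 0
Gen 2: crossing 1x3. Both 1&2? no. Sum: 0
Gen 3: 1 under 2. Both 1&2? yes. Contrib: -1. Sum: -1
Gen 4: 2 over 1. Both 1&2? yes. Contrib: -1. Sum: -2
Gen 5: 1 over 2. Both 1&2? yes. Contrib: +1. Sum: -1
Gen 6: 2 over 1. Both 1&2? yes. Contrib: -1. Sum: -2
Gen 7: 1 under 2. Both 1&2? yes. Contrib: -1. Sum: -3
Gen 8: 2 over 1. Both 1&2? yes. Contrib: -1. Sum: -4
Gen 9: crossing 3x1. Both 1&2? no. Sum: -4
Gen 10: crossing 3x2. Both 1&2? no. Sum: -4
Gen 11: crossing 2x3. Both 1&2? no. Sum: -4
Gen 12: crossing 1x3. Both 1&2? no. Sum: -4
Gen 13: 1 over 2. Both 1&2? yes. Contrib: +1. Sum: -3
Gen 14: crossing 3x2. Both 1&2? no. Sum: -3

Answer: -3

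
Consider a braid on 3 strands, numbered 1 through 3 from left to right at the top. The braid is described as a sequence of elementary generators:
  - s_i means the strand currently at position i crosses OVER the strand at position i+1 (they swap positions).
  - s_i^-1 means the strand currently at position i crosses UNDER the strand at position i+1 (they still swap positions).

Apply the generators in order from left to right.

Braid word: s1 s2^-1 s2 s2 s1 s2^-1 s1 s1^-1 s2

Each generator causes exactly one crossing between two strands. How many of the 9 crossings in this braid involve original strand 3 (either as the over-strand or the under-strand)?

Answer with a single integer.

Answer: 6

Derivation:
Gen 1: crossing 1x2. Involves strand 3? no. Count so far: 0
Gen 2: crossing 1x3. Involves strand 3? yes. Count so far: 1
Gen 3: crossing 3x1. Involves strand 3? yes. Count so far: 2
Gen 4: crossing 1x3. Involves strand 3? yes. Count so far: 3
Gen 5: crossing 2x3. Involves strand 3? yes. Count so far: 4
Gen 6: crossing 2x1. Involves strand 3? no. Count so far: 4
Gen 7: crossing 3x1. Involves strand 3? yes. Count so far: 5
Gen 8: crossing 1x3. Involves strand 3? yes. Count so far: 6
Gen 9: crossing 1x2. Involves strand 3? no. Count so far: 6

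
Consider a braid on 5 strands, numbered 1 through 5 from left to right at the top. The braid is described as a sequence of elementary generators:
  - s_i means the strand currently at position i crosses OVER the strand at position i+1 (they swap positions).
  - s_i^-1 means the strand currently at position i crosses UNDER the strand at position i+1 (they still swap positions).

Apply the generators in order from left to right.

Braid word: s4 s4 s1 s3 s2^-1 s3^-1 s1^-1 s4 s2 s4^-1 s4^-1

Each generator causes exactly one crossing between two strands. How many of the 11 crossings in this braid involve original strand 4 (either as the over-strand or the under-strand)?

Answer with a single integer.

Gen 1: crossing 4x5. Involves strand 4? yes. Count so far: 1
Gen 2: crossing 5x4. Involves strand 4? yes. Count so far: 2
Gen 3: crossing 1x2. Involves strand 4? no. Count so far: 2
Gen 4: crossing 3x4. Involves strand 4? yes. Count so far: 3
Gen 5: crossing 1x4. Involves strand 4? yes. Count so far: 4
Gen 6: crossing 1x3. Involves strand 4? no. Count so far: 4
Gen 7: crossing 2x4. Involves strand 4? yes. Count so far: 5
Gen 8: crossing 1x5. Involves strand 4? no. Count so far: 5
Gen 9: crossing 2x3. Involves strand 4? no. Count so far: 5
Gen 10: crossing 5x1. Involves strand 4? no. Count so far: 5
Gen 11: crossing 1x5. Involves strand 4? no. Count so far: 5

Answer: 5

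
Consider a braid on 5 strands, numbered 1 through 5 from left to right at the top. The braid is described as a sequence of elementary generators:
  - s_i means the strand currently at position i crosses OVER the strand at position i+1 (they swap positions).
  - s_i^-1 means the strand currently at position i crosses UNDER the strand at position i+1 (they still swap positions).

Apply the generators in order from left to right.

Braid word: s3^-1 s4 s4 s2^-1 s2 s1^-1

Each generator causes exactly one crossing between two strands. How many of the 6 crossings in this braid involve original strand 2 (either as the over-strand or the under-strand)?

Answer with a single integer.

Gen 1: crossing 3x4. Involves strand 2? no. Count so far: 0
Gen 2: crossing 3x5. Involves strand 2? no. Count so far: 0
Gen 3: crossing 5x3. Involves strand 2? no. Count so far: 0
Gen 4: crossing 2x4. Involves strand 2? yes. Count so far: 1
Gen 5: crossing 4x2. Involves strand 2? yes. Count so far: 2
Gen 6: crossing 1x2. Involves strand 2? yes. Count so far: 3

Answer: 3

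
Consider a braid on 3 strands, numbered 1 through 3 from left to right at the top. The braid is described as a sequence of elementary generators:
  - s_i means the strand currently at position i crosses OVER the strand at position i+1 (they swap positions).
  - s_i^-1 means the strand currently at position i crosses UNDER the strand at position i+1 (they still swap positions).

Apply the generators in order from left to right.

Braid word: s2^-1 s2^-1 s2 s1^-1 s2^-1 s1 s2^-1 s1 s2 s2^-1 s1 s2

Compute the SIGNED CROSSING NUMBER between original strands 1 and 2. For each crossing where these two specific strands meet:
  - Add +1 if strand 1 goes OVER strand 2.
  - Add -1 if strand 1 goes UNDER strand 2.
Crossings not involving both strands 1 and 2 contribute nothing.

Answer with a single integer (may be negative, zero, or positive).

Gen 1: crossing 2x3. Both 1&2? no. Sum: 0
Gen 2: crossing 3x2. Both 1&2? no. Sum: 0
Gen 3: crossing 2x3. Both 1&2? no. Sum: 0
Gen 4: crossing 1x3. Both 1&2? no. Sum: 0
Gen 5: 1 under 2. Both 1&2? yes. Contrib: -1. Sum: -1
Gen 6: crossing 3x2. Both 1&2? no. Sum: -1
Gen 7: crossing 3x1. Both 1&2? no. Sum: -1
Gen 8: 2 over 1. Both 1&2? yes. Contrib: -1. Sum: -2
Gen 9: crossing 2x3. Both 1&2? no. Sum: -2
Gen 10: crossing 3x2. Both 1&2? no. Sum: -2
Gen 11: 1 over 2. Both 1&2? yes. Contrib: +1. Sum: -1
Gen 12: crossing 1x3. Both 1&2? no. Sum: -1

Answer: -1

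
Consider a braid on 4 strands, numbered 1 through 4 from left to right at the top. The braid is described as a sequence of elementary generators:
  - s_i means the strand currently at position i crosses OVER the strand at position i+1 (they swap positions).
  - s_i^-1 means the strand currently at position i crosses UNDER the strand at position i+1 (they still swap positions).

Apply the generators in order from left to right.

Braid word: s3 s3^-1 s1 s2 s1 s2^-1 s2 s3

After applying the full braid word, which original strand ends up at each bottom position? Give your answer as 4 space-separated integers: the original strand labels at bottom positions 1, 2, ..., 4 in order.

Gen 1 (s3): strand 3 crosses over strand 4. Perm now: [1 2 4 3]
Gen 2 (s3^-1): strand 4 crosses under strand 3. Perm now: [1 2 3 4]
Gen 3 (s1): strand 1 crosses over strand 2. Perm now: [2 1 3 4]
Gen 4 (s2): strand 1 crosses over strand 3. Perm now: [2 3 1 4]
Gen 5 (s1): strand 2 crosses over strand 3. Perm now: [3 2 1 4]
Gen 6 (s2^-1): strand 2 crosses under strand 1. Perm now: [3 1 2 4]
Gen 7 (s2): strand 1 crosses over strand 2. Perm now: [3 2 1 4]
Gen 8 (s3): strand 1 crosses over strand 4. Perm now: [3 2 4 1]

Answer: 3 2 4 1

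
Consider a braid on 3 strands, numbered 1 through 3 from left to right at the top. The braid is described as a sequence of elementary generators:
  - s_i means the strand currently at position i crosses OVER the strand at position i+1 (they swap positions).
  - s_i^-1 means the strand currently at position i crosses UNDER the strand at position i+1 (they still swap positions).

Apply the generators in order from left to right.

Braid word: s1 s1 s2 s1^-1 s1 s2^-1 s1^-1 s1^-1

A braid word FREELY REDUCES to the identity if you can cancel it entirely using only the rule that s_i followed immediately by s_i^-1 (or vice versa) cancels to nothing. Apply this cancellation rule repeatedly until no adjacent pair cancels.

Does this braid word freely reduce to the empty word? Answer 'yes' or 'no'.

Answer: yes

Derivation:
Gen 1 (s1): push. Stack: [s1]
Gen 2 (s1): push. Stack: [s1 s1]
Gen 3 (s2): push. Stack: [s1 s1 s2]
Gen 4 (s1^-1): push. Stack: [s1 s1 s2 s1^-1]
Gen 5 (s1): cancels prior s1^-1. Stack: [s1 s1 s2]
Gen 6 (s2^-1): cancels prior s2. Stack: [s1 s1]
Gen 7 (s1^-1): cancels prior s1. Stack: [s1]
Gen 8 (s1^-1): cancels prior s1. Stack: []
Reduced word: (empty)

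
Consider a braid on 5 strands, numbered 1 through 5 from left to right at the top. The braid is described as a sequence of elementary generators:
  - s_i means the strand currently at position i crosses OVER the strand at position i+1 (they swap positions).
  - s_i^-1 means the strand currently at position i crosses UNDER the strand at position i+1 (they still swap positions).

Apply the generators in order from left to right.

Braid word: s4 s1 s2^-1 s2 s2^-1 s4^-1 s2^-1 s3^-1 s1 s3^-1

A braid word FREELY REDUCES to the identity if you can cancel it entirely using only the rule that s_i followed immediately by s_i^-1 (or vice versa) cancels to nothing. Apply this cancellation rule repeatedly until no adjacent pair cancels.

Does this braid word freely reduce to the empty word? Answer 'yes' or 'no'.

Gen 1 (s4): push. Stack: [s4]
Gen 2 (s1): push. Stack: [s4 s1]
Gen 3 (s2^-1): push. Stack: [s4 s1 s2^-1]
Gen 4 (s2): cancels prior s2^-1. Stack: [s4 s1]
Gen 5 (s2^-1): push. Stack: [s4 s1 s2^-1]
Gen 6 (s4^-1): push. Stack: [s4 s1 s2^-1 s4^-1]
Gen 7 (s2^-1): push. Stack: [s4 s1 s2^-1 s4^-1 s2^-1]
Gen 8 (s3^-1): push. Stack: [s4 s1 s2^-1 s4^-1 s2^-1 s3^-1]
Gen 9 (s1): push. Stack: [s4 s1 s2^-1 s4^-1 s2^-1 s3^-1 s1]
Gen 10 (s3^-1): push. Stack: [s4 s1 s2^-1 s4^-1 s2^-1 s3^-1 s1 s3^-1]
Reduced word: s4 s1 s2^-1 s4^-1 s2^-1 s3^-1 s1 s3^-1

Answer: no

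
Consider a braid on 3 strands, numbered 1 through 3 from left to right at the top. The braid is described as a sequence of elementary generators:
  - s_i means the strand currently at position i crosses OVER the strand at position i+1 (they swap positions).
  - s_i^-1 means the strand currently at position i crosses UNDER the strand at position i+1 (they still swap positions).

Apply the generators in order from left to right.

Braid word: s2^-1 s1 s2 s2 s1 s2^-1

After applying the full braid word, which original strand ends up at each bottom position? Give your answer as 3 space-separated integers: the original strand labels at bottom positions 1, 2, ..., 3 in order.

Answer: 1 2 3

Derivation:
Gen 1 (s2^-1): strand 2 crosses under strand 3. Perm now: [1 3 2]
Gen 2 (s1): strand 1 crosses over strand 3. Perm now: [3 1 2]
Gen 3 (s2): strand 1 crosses over strand 2. Perm now: [3 2 1]
Gen 4 (s2): strand 2 crosses over strand 1. Perm now: [3 1 2]
Gen 5 (s1): strand 3 crosses over strand 1. Perm now: [1 3 2]
Gen 6 (s2^-1): strand 3 crosses under strand 2. Perm now: [1 2 3]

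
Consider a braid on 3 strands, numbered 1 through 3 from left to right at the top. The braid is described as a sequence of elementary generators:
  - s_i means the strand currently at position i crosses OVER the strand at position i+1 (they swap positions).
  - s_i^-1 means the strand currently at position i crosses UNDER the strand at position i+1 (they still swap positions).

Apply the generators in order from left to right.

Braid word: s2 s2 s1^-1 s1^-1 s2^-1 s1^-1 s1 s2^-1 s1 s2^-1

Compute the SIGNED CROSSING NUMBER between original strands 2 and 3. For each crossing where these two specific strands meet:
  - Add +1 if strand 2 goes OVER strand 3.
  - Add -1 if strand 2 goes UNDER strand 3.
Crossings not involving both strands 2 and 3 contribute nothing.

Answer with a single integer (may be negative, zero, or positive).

Gen 1: 2 over 3. Both 2&3? yes. Contrib: +1. Sum: 1
Gen 2: 3 over 2. Both 2&3? yes. Contrib: -1. Sum: 0
Gen 3: crossing 1x2. Both 2&3? no. Sum: 0
Gen 4: crossing 2x1. Both 2&3? no. Sum: 0
Gen 5: 2 under 3. Both 2&3? yes. Contrib: -1. Sum: -1
Gen 6: crossing 1x3. Both 2&3? no. Sum: -1
Gen 7: crossing 3x1. Both 2&3? no. Sum: -1
Gen 8: 3 under 2. Both 2&3? yes. Contrib: +1. Sum: 0
Gen 9: crossing 1x2. Both 2&3? no. Sum: 0
Gen 10: crossing 1x3. Both 2&3? no. Sum: 0

Answer: 0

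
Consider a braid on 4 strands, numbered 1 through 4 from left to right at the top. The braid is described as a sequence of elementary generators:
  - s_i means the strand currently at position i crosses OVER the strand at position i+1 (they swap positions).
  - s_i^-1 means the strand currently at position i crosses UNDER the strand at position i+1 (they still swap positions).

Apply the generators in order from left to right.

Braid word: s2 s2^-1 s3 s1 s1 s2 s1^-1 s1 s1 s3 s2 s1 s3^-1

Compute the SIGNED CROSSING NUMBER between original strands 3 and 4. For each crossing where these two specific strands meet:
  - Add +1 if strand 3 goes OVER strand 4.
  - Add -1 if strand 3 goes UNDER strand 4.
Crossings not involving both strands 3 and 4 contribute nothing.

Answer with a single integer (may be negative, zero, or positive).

Gen 1: crossing 2x3. Both 3&4? no. Sum: 0
Gen 2: crossing 3x2. Both 3&4? no. Sum: 0
Gen 3: 3 over 4. Both 3&4? yes. Contrib: +1. Sum: 1
Gen 4: crossing 1x2. Both 3&4? no. Sum: 1
Gen 5: crossing 2x1. Both 3&4? no. Sum: 1
Gen 6: crossing 2x4. Both 3&4? no. Sum: 1
Gen 7: crossing 1x4. Both 3&4? no. Sum: 1
Gen 8: crossing 4x1. Both 3&4? no. Sum: 1
Gen 9: crossing 1x4. Both 3&4? no. Sum: 1
Gen 10: crossing 2x3. Both 3&4? no. Sum: 1
Gen 11: crossing 1x3. Both 3&4? no. Sum: 1
Gen 12: 4 over 3. Both 3&4? yes. Contrib: -1. Sum: 0
Gen 13: crossing 1x2. Both 3&4? no. Sum: 0

Answer: 0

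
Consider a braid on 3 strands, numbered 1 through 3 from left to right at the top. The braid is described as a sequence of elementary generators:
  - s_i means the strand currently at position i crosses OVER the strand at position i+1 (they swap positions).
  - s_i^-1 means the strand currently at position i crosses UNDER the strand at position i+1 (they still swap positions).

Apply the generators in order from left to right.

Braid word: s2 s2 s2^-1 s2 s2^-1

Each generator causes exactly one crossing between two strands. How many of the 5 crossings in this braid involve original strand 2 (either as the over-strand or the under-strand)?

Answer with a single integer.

Gen 1: crossing 2x3. Involves strand 2? yes. Count so far: 1
Gen 2: crossing 3x2. Involves strand 2? yes. Count so far: 2
Gen 3: crossing 2x3. Involves strand 2? yes. Count so far: 3
Gen 4: crossing 3x2. Involves strand 2? yes. Count so far: 4
Gen 5: crossing 2x3. Involves strand 2? yes. Count so far: 5

Answer: 5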